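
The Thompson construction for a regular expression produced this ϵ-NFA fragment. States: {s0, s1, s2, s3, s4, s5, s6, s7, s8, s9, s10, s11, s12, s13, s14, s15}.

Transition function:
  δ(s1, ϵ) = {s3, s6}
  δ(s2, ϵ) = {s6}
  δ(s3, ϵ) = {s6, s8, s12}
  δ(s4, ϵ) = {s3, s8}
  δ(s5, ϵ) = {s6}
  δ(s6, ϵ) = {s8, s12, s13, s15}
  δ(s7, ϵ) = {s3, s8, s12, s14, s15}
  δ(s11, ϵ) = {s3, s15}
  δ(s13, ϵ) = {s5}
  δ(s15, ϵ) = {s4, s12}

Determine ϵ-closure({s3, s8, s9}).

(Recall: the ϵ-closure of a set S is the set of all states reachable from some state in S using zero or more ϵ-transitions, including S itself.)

{s3, s4, s5, s6, s8, s9, s12, s13, s15}

Start with {s3, s8, s9}.
From s3 via ϵ: add s6, s12.
From s6 via ϵ: add s13, s15.
From s13 via ϵ: add s5.
From s15 via ϵ: add s4.
No new states can be added; the closed set is {s3, s4, s5, s6, s8, s9, s12, s13, s15}.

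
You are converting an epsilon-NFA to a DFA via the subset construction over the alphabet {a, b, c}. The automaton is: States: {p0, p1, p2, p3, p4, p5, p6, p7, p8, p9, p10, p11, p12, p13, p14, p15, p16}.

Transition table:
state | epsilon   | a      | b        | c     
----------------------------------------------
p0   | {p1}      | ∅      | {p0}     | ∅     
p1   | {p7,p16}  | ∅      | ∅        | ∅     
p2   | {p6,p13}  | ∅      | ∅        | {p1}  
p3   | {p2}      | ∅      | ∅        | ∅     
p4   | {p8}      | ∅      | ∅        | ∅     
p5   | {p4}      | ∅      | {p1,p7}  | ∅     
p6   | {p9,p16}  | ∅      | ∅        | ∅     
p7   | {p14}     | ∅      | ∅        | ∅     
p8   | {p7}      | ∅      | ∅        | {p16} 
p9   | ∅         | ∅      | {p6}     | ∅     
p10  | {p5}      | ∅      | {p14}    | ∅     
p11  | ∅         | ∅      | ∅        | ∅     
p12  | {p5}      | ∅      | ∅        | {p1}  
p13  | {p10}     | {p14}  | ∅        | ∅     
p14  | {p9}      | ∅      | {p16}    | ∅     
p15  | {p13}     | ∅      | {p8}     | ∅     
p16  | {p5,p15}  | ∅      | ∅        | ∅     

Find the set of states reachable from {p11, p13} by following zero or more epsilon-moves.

{p4, p5, p7, p8, p9, p10, p11, p13, p14}

Start with {p11, p13}.
From p13 via epsilon: add p10.
From p10 via epsilon: add p5.
From p5 via epsilon: add p4.
From p4 via epsilon: add p8.
From p8 via epsilon: add p7.
From p7 via epsilon: add p14.
From p14 via epsilon: add p9.
No new states can be added; the closed set is {p4, p5, p7, p8, p9, p10, p11, p13, p14}.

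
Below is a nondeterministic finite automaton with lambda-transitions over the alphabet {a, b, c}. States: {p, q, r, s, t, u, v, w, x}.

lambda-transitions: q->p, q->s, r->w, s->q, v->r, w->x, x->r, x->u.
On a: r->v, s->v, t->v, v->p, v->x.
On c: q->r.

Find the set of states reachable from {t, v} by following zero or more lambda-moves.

Start with {t, v}.
From v via lambda: add r.
From r via lambda: add w.
From w via lambda: add x.
From x via lambda: add u.
No new states can be added; the closed set is {r, t, u, v, w, x}.

{r, t, u, v, w, x}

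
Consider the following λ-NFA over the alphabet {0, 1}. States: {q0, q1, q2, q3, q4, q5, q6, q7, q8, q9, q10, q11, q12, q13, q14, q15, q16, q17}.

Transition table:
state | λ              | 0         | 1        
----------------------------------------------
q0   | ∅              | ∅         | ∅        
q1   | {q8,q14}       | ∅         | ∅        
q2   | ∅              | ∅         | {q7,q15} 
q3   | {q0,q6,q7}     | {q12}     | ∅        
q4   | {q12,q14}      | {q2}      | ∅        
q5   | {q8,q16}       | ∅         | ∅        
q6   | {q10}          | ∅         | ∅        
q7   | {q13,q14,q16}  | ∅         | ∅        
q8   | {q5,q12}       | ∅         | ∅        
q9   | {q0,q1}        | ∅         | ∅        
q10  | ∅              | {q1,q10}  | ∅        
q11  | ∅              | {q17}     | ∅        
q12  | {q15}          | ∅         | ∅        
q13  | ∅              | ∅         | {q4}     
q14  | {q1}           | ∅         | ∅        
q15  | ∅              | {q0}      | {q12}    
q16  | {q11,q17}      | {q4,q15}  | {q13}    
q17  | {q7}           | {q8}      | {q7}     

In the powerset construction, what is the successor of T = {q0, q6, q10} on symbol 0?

q10 on 0 → {q1, q10}.
No 0-transition from q0, q6.
Union after reading 0: {q1, q10}.
Now take the λ-closure:
From q1 via λ: add q8, q14.
From q8 via λ: add q5, q12.
From q5 via λ: add q16.
From q12 via λ: add q15.
From q16 via λ: add q11, q17.
From q17 via λ: add q7.
From q7 via λ: add q13.
No new states can be added; the closed set is {q1, q5, q7, q8, q10, q11, q12, q13, q14, q15, q16, q17}.

{q1, q5, q7, q8, q10, q11, q12, q13, q14, q15, q16, q17}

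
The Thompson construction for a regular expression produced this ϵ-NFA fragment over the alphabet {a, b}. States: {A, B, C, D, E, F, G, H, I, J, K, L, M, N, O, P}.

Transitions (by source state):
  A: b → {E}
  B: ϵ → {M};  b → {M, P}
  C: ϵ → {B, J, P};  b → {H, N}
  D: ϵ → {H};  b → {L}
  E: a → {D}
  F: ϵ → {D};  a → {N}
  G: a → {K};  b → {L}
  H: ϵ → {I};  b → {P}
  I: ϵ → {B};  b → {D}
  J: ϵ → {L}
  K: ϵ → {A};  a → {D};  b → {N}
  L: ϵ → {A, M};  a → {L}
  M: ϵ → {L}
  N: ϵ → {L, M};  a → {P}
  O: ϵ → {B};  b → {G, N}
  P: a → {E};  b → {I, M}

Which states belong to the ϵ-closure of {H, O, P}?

Start with {H, O, P}.
From H via ϵ: add I.
From O via ϵ: add B.
From B via ϵ: add M.
From M via ϵ: add L.
From L via ϵ: add A.
No new states can be added; the closed set is {A, B, H, I, L, M, O, P}.

{A, B, H, I, L, M, O, P}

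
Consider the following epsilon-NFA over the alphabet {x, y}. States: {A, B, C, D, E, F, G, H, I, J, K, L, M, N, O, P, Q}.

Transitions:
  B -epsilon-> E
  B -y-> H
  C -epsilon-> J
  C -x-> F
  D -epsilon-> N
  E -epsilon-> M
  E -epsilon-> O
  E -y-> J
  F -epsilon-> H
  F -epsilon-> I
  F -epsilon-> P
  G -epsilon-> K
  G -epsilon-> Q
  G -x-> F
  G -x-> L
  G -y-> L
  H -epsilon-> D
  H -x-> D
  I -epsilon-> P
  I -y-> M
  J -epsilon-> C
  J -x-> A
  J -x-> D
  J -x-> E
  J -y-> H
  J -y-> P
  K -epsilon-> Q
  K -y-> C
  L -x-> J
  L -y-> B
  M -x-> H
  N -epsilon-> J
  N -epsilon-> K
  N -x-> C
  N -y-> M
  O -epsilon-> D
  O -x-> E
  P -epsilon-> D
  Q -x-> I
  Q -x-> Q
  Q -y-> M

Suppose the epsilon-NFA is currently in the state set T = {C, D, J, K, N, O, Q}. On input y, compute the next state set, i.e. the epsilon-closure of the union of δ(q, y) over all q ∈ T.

{C, D, H, J, K, M, N, P, Q}

J on y → {H, P}.
K on y → {C}.
N on y → {M}.
Q on y → {M}.
No y-transition from C, D, O.
Union after reading y: {C, H, M, P}.
Now take the epsilon-closure:
From C via epsilon: add J.
From H via epsilon: add D.
From D via epsilon: add N.
From N via epsilon: add K.
From K via epsilon: add Q.
No new states can be added; the closed set is {C, D, H, J, K, M, N, P, Q}.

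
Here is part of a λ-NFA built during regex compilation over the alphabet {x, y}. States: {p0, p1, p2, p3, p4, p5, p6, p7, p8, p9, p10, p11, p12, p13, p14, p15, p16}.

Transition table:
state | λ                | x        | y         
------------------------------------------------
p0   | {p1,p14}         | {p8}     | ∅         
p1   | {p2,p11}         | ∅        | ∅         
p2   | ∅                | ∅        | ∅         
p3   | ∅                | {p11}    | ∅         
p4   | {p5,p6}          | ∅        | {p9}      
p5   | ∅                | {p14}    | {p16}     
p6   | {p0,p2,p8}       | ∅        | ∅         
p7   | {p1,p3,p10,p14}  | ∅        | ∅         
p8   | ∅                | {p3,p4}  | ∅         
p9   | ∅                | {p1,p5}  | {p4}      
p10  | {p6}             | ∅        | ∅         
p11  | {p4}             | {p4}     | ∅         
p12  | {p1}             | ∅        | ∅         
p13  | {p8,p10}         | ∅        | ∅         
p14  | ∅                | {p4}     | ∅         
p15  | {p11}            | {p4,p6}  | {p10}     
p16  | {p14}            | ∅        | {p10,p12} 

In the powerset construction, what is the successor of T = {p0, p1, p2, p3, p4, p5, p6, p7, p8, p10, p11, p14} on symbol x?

p0 on x → {p8}.
p3 on x → {p11}.
p5 on x → {p14}.
p8 on x → {p3, p4}.
p11 on x → {p4}.
p14 on x → {p4}.
No x-transition from p1, p2, p4, p6, p7, p10.
Union after reading x: {p3, p4, p8, p11, p14}.
Now take the λ-closure:
From p4 via λ: add p5, p6.
From p6 via λ: add p0, p2.
From p0 via λ: add p1.
No new states can be added; the closed set is {p0, p1, p2, p3, p4, p5, p6, p8, p11, p14}.

{p0, p1, p2, p3, p4, p5, p6, p8, p11, p14}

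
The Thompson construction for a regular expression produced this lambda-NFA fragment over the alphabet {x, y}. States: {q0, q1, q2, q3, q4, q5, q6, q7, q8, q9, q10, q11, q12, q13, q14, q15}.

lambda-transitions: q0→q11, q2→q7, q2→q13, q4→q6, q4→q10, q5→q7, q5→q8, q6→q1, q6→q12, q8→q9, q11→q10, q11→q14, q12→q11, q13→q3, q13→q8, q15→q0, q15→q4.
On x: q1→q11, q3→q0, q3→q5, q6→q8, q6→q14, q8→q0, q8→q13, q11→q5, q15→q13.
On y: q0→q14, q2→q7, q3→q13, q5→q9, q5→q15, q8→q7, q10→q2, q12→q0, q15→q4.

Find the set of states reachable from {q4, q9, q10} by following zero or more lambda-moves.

Start with {q4, q9, q10}.
From q4 via lambda: add q6.
From q6 via lambda: add q1, q12.
From q12 via lambda: add q11.
From q11 via lambda: add q14.
No new states can be added; the closed set is {q1, q4, q6, q9, q10, q11, q12, q14}.

{q1, q4, q6, q9, q10, q11, q12, q14}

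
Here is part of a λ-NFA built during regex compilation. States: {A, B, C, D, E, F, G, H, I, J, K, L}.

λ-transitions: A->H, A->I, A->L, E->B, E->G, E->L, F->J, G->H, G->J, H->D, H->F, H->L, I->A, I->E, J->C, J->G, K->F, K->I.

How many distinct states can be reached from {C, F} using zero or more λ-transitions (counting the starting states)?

Start with {C, F}.
From F via λ: add J.
From J via λ: add G.
From G via λ: add H.
From H via λ: add D, L.
λ-closure = {C, D, F, G, H, J, L}, which has 7 states.

7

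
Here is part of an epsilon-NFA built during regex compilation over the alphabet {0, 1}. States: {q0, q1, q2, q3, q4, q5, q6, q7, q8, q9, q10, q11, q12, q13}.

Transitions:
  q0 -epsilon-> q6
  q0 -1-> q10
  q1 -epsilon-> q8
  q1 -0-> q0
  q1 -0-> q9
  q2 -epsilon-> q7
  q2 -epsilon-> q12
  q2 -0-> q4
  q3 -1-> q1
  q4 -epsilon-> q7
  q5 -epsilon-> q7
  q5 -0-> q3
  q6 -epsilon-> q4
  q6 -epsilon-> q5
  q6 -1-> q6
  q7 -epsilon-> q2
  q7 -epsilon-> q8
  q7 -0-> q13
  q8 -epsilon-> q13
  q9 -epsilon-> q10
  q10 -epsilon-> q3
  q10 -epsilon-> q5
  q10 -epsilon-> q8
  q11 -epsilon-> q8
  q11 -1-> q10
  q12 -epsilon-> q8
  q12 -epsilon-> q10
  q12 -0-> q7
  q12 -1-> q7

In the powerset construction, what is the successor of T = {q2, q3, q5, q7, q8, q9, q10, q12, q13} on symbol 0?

{q2, q3, q4, q5, q7, q8, q10, q12, q13}

q2 on 0 → {q4}.
q5 on 0 → {q3}.
q7 on 0 → {q13}.
q12 on 0 → {q7}.
No 0-transition from q3, q8, q9, q10, q13.
Union after reading 0: {q3, q4, q7, q13}.
Now take the epsilon-closure:
From q7 via epsilon: add q2, q8.
From q2 via epsilon: add q12.
From q12 via epsilon: add q10.
From q10 via epsilon: add q5.
No new states can be added; the closed set is {q2, q3, q4, q5, q7, q8, q10, q12, q13}.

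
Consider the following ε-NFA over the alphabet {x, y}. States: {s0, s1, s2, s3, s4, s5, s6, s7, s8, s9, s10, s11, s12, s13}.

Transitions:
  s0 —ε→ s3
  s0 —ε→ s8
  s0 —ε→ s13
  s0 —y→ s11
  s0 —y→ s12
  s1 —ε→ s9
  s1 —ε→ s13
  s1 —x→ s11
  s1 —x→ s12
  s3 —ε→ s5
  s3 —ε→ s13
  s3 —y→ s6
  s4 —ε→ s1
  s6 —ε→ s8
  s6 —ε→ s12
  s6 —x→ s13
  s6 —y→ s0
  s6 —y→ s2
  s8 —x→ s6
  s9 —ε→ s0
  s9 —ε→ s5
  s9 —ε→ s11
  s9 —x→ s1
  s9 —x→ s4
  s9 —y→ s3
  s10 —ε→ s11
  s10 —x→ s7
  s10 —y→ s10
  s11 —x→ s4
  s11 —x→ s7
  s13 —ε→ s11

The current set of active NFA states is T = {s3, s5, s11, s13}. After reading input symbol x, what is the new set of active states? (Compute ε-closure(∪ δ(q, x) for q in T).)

s11 on x → {s4, s7}.
No x-transition from s3, s5, s13.
Union after reading x: {s4, s7}.
Now take the ε-closure:
From s4 via ε: add s1.
From s1 via ε: add s9, s13.
From s9 via ε: add s0, s5, s11.
From s0 via ε: add s3, s8.
No new states can be added; the closed set is {s0, s1, s3, s4, s5, s7, s8, s9, s11, s13}.

{s0, s1, s3, s4, s5, s7, s8, s9, s11, s13}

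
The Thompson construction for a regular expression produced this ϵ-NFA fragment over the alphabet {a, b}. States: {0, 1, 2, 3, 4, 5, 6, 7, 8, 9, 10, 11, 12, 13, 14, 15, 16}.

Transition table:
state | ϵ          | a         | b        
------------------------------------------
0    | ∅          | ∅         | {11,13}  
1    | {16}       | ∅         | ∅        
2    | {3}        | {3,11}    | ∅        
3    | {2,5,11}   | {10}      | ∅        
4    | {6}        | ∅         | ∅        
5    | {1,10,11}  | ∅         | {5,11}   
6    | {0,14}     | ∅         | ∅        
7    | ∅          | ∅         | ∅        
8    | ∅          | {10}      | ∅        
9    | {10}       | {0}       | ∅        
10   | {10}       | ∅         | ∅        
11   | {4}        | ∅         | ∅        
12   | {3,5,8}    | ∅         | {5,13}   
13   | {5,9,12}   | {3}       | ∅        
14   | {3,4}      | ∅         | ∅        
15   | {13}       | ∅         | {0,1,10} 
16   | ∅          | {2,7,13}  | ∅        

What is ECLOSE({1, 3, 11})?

{0, 1, 2, 3, 4, 5, 6, 10, 11, 14, 16}

Start with {1, 3, 11}.
From 1 via ϵ: add 16.
From 3 via ϵ: add 2, 5.
From 11 via ϵ: add 4.
From 4 via ϵ: add 6.
From 5 via ϵ: add 10.
From 6 via ϵ: add 0, 14.
No new states can be added; the closed set is {0, 1, 2, 3, 4, 5, 6, 10, 11, 14, 16}.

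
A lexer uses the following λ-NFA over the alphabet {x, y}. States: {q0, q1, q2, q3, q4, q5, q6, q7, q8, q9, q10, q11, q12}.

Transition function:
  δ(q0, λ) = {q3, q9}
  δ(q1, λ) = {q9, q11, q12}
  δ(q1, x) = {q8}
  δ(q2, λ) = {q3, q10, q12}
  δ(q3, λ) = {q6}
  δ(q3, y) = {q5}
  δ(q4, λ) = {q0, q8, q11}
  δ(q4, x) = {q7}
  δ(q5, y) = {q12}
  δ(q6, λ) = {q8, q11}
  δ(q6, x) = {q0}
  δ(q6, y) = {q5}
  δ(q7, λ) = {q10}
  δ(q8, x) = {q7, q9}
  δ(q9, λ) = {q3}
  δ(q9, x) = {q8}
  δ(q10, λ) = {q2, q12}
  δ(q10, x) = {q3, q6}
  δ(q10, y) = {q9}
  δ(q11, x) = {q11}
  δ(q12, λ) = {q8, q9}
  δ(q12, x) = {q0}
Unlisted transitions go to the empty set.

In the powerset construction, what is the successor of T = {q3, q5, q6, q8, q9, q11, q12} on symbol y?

q3 on y → {q5}.
q5 on y → {q12}.
q6 on y → {q5}.
No y-transition from q8, q9, q11, q12.
Union after reading y: {q5, q12}.
Now take the λ-closure:
From q12 via λ: add q8, q9.
From q9 via λ: add q3.
From q3 via λ: add q6.
From q6 via λ: add q11.
No new states can be added; the closed set is {q3, q5, q6, q8, q9, q11, q12}.

{q3, q5, q6, q8, q9, q11, q12}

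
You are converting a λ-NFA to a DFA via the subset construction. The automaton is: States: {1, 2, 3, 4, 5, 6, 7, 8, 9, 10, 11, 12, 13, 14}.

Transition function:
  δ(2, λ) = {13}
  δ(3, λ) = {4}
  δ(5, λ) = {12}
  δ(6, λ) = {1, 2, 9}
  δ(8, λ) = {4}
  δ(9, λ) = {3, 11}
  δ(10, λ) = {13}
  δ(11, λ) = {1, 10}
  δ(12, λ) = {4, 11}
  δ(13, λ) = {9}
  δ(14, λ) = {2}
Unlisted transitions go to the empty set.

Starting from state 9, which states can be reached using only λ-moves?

{1, 3, 4, 9, 10, 11, 13}

Start with {9}.
From 9 via λ: add 3, 11.
From 3 via λ: add 4.
From 11 via λ: add 1, 10.
From 10 via λ: add 13.
No new states can be added; the closed set is {1, 3, 4, 9, 10, 11, 13}.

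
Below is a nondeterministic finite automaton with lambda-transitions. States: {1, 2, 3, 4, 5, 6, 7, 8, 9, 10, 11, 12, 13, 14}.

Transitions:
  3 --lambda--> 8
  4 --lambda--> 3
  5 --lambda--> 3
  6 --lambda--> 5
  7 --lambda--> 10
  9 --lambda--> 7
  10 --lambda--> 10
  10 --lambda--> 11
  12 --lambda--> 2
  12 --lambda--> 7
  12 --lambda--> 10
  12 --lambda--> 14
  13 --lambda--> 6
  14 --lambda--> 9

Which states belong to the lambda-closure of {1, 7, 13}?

Start with {1, 7, 13}.
From 7 via lambda: add 10.
From 13 via lambda: add 6.
From 6 via lambda: add 5.
From 10 via lambda: add 11.
From 5 via lambda: add 3.
From 3 via lambda: add 8.
No new states can be added; the closed set is {1, 3, 5, 6, 7, 8, 10, 11, 13}.

{1, 3, 5, 6, 7, 8, 10, 11, 13}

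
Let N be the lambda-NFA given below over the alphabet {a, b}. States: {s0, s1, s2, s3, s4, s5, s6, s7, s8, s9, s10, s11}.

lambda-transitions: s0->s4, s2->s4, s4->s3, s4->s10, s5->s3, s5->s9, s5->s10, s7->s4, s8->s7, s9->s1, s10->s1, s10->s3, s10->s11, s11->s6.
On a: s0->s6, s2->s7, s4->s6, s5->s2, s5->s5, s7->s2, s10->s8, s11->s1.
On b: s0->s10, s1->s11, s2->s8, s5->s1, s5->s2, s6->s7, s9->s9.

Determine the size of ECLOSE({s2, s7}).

8

Start with {s2, s7}.
From s2 via lambda: add s4.
From s4 via lambda: add s3, s10.
From s10 via lambda: add s1, s11.
From s11 via lambda: add s6.
lambda-closure = {s1, s2, s3, s4, s6, s7, s10, s11}, which has 8 states.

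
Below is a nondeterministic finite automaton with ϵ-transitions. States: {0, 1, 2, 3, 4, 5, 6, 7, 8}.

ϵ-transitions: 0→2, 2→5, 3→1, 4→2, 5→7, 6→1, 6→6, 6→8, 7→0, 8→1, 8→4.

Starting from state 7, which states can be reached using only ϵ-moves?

Start with {7}.
From 7 via ϵ: add 0.
From 0 via ϵ: add 2.
From 2 via ϵ: add 5.
No new states can be added; the closed set is {0, 2, 5, 7}.

{0, 2, 5, 7}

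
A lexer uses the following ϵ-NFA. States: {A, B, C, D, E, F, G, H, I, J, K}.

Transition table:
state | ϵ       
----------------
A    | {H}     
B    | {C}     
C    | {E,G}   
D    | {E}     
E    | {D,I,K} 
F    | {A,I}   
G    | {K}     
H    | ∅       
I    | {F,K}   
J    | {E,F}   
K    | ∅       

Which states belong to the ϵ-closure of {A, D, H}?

Start with {A, D, H}.
From D via ϵ: add E.
From E via ϵ: add I, K.
From I via ϵ: add F.
No new states can be added; the closed set is {A, D, E, F, H, I, K}.

{A, D, E, F, H, I, K}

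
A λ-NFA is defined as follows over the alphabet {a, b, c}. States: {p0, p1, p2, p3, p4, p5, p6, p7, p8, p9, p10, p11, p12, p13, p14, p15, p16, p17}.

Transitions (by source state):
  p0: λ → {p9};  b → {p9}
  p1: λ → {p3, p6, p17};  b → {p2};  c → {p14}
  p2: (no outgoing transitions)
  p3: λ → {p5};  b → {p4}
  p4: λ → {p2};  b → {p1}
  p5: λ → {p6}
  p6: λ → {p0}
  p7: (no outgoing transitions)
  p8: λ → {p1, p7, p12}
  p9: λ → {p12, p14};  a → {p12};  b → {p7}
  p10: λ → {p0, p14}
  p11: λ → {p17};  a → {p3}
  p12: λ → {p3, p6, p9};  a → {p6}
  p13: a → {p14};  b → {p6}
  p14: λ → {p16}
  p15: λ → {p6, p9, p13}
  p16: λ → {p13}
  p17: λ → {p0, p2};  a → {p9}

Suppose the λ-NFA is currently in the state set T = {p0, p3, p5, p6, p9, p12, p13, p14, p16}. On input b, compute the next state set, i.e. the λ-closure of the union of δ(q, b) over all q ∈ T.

{p0, p2, p3, p4, p5, p6, p7, p9, p12, p13, p14, p16}

p0 on b → {p9}.
p3 on b → {p4}.
p9 on b → {p7}.
p13 on b → {p6}.
No b-transition from p5, p6, p12, p14, p16.
Union after reading b: {p4, p6, p7, p9}.
Now take the λ-closure:
From p4 via λ: add p2.
From p6 via λ: add p0.
From p9 via λ: add p12, p14.
From p12 via λ: add p3.
From p14 via λ: add p16.
From p3 via λ: add p5.
From p16 via λ: add p13.
No new states can be added; the closed set is {p0, p2, p3, p4, p5, p6, p7, p9, p12, p13, p14, p16}.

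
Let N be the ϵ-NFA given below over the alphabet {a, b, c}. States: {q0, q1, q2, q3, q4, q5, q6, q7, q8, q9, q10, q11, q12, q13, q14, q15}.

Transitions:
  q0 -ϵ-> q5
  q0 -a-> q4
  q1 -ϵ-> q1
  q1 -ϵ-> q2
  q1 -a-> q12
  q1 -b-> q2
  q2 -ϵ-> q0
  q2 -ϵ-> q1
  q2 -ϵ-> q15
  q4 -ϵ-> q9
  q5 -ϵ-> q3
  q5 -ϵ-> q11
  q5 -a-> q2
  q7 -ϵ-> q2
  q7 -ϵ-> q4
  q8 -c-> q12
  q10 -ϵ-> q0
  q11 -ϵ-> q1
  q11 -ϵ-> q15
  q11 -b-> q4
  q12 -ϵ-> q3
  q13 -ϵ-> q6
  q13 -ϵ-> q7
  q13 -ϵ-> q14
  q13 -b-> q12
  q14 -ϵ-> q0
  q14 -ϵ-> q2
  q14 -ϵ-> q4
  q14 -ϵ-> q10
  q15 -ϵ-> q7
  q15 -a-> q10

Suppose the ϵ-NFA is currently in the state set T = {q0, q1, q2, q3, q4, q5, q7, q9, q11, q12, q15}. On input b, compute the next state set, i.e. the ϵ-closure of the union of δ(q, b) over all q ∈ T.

q1 on b → {q2}.
q11 on b → {q4}.
No b-transition from q0, q2, q3, q4, q5, q7, q9, q12, q15.
Union after reading b: {q2, q4}.
Now take the ϵ-closure:
From q2 via ϵ: add q0, q1, q15.
From q4 via ϵ: add q9.
From q0 via ϵ: add q5.
From q15 via ϵ: add q7.
From q5 via ϵ: add q3, q11.
No new states can be added; the closed set is {q0, q1, q2, q3, q4, q5, q7, q9, q11, q15}.

{q0, q1, q2, q3, q4, q5, q7, q9, q11, q15}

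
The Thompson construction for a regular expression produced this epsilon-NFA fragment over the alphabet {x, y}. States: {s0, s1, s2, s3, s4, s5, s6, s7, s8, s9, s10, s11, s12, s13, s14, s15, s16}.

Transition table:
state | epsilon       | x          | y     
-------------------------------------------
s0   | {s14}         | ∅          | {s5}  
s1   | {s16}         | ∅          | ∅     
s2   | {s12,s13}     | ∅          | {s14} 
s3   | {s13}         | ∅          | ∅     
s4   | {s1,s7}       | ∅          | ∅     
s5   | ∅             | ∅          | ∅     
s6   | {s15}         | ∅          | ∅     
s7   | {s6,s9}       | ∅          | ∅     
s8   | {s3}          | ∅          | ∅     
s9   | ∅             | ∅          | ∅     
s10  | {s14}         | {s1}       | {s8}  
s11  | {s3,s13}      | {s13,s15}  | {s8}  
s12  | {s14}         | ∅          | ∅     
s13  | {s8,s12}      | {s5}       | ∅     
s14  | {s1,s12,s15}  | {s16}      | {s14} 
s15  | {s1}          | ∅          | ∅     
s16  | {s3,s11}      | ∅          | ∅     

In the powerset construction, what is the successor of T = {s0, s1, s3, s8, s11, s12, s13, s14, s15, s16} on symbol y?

s0 on y → {s5}.
s11 on y → {s8}.
s14 on y → {s14}.
No y-transition from s1, s3, s8, s12, s13, s15, s16.
Union after reading y: {s5, s8, s14}.
Now take the epsilon-closure:
From s8 via epsilon: add s3.
From s14 via epsilon: add s1, s12, s15.
From s1 via epsilon: add s16.
From s3 via epsilon: add s13.
From s16 via epsilon: add s11.
No new states can be added; the closed set is {s1, s3, s5, s8, s11, s12, s13, s14, s15, s16}.

{s1, s3, s5, s8, s11, s12, s13, s14, s15, s16}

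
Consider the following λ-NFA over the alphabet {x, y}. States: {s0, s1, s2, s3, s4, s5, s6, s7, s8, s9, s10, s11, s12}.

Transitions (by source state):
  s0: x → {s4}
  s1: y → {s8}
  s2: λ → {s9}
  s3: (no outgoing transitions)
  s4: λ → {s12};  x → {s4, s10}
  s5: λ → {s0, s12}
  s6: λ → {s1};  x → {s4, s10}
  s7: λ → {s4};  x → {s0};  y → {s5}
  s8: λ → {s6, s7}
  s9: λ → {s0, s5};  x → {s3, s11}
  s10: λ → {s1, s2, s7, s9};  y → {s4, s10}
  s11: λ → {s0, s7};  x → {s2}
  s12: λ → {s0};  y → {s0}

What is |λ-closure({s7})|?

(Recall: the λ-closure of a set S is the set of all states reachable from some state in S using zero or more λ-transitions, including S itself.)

4

Start with {s7}.
From s7 via λ: add s4.
From s4 via λ: add s12.
From s12 via λ: add s0.
λ-closure = {s0, s4, s7, s12}, which has 4 states.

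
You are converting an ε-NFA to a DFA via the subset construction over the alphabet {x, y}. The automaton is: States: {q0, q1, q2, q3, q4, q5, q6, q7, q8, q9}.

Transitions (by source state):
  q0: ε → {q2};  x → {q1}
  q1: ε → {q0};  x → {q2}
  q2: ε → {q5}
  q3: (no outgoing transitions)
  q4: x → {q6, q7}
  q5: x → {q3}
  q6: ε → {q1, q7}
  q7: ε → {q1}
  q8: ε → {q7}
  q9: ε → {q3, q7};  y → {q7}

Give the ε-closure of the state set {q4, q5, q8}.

{q0, q1, q2, q4, q5, q7, q8}

Start with {q4, q5, q8}.
From q8 via ε: add q7.
From q7 via ε: add q1.
From q1 via ε: add q0.
From q0 via ε: add q2.
No new states can be added; the closed set is {q0, q1, q2, q4, q5, q7, q8}.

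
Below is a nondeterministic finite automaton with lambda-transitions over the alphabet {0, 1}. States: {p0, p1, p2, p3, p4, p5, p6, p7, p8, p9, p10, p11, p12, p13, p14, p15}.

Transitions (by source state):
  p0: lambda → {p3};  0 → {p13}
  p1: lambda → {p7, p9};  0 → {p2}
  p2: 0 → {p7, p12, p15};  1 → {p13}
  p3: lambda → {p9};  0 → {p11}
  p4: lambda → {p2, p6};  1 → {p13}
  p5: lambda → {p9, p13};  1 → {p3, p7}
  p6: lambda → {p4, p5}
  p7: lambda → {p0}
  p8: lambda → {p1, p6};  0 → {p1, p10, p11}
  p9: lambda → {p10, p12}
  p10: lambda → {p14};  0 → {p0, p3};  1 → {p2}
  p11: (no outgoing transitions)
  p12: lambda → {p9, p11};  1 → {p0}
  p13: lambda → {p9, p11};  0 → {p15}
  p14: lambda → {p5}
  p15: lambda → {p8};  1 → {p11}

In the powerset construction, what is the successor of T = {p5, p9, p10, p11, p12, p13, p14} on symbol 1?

{p0, p2, p3, p5, p7, p9, p10, p11, p12, p13, p14}

p5 on 1 → {p3, p7}.
p10 on 1 → {p2}.
p12 on 1 → {p0}.
No 1-transition from p9, p11, p13, p14.
Union after reading 1: {p0, p2, p3, p7}.
Now take the lambda-closure:
From p3 via lambda: add p9.
From p9 via lambda: add p10, p12.
From p10 via lambda: add p14.
From p12 via lambda: add p11.
From p14 via lambda: add p5.
From p5 via lambda: add p13.
No new states can be added; the closed set is {p0, p2, p3, p5, p7, p9, p10, p11, p12, p13, p14}.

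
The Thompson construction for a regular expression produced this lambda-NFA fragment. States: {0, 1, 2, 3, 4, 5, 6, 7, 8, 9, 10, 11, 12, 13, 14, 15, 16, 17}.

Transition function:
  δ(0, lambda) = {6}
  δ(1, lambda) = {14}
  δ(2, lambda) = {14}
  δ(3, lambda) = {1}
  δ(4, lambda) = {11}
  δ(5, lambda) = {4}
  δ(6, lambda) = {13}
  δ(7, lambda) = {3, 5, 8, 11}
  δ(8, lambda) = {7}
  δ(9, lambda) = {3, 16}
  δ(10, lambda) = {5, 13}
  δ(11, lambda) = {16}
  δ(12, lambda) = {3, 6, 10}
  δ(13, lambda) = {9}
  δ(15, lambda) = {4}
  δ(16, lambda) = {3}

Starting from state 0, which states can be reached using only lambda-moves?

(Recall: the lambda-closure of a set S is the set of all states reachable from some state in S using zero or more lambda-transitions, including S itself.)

Start with {0}.
From 0 via lambda: add 6.
From 6 via lambda: add 13.
From 13 via lambda: add 9.
From 9 via lambda: add 3, 16.
From 3 via lambda: add 1.
From 1 via lambda: add 14.
No new states can be added; the closed set is {0, 1, 3, 6, 9, 13, 14, 16}.

{0, 1, 3, 6, 9, 13, 14, 16}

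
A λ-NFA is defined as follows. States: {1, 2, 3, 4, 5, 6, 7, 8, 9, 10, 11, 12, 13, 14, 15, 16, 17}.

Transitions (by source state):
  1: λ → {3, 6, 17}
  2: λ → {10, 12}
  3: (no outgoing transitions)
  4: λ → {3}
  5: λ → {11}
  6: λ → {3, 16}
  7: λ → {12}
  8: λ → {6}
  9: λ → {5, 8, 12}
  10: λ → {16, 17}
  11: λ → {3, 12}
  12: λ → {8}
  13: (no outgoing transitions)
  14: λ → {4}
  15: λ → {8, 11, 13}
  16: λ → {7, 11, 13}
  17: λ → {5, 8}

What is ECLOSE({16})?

Start with {16}.
From 16 via λ: add 7, 11, 13.
From 7 via λ: add 12.
From 11 via λ: add 3.
From 12 via λ: add 8.
From 8 via λ: add 6.
No new states can be added; the closed set is {3, 6, 7, 8, 11, 12, 13, 16}.

{3, 6, 7, 8, 11, 12, 13, 16}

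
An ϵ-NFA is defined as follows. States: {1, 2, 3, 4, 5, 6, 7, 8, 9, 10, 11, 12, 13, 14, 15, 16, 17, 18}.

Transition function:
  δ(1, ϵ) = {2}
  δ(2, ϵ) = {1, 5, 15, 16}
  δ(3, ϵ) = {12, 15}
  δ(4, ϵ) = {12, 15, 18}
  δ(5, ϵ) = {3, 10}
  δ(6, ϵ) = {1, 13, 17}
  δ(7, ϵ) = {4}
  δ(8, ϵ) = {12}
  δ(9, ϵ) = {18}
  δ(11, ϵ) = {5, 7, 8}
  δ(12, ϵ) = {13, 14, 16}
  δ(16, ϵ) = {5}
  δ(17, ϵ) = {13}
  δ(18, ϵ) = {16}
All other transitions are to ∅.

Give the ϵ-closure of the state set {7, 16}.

Start with {7, 16}.
From 7 via ϵ: add 4.
From 16 via ϵ: add 5.
From 4 via ϵ: add 12, 15, 18.
From 5 via ϵ: add 3, 10.
From 12 via ϵ: add 13, 14.
No new states can be added; the closed set is {3, 4, 5, 7, 10, 12, 13, 14, 15, 16, 18}.

{3, 4, 5, 7, 10, 12, 13, 14, 15, 16, 18}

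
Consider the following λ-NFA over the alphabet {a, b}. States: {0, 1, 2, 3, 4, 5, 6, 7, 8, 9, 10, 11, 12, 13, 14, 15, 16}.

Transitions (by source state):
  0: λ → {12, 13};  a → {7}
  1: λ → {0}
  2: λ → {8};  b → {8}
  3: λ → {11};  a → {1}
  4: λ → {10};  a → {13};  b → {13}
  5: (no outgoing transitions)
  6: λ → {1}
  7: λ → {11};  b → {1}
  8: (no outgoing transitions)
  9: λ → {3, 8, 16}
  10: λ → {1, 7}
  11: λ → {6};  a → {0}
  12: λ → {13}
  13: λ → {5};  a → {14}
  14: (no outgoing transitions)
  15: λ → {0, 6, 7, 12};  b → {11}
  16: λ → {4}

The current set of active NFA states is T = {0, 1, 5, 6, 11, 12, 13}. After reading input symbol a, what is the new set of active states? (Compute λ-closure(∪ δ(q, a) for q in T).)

{0, 1, 5, 6, 7, 11, 12, 13, 14}

0 on a → {7}.
11 on a → {0}.
13 on a → {14}.
No a-transition from 1, 5, 6, 12.
Union after reading a: {0, 7, 14}.
Now take the λ-closure:
From 0 via λ: add 12, 13.
From 7 via λ: add 11.
From 11 via λ: add 6.
From 13 via λ: add 5.
From 6 via λ: add 1.
No new states can be added; the closed set is {0, 1, 5, 6, 7, 11, 12, 13, 14}.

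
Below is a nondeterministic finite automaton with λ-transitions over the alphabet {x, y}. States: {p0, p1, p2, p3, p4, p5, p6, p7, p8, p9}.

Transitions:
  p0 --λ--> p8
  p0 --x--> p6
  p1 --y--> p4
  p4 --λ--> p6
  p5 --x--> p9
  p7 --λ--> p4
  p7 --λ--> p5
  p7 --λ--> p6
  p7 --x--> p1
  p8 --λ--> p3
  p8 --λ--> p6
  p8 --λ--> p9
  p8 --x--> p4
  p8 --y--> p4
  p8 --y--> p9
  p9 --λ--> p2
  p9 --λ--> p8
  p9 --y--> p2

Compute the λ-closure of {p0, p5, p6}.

{p0, p2, p3, p5, p6, p8, p9}

Start with {p0, p5, p6}.
From p0 via λ: add p8.
From p8 via λ: add p3, p9.
From p9 via λ: add p2.
No new states can be added; the closed set is {p0, p2, p3, p5, p6, p8, p9}.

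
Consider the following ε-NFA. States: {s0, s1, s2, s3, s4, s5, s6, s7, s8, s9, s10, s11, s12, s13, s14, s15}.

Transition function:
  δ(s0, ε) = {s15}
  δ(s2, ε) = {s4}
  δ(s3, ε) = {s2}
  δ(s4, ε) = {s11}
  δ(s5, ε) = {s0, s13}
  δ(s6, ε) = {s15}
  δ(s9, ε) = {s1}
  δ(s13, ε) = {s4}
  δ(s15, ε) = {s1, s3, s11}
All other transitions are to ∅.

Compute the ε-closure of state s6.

{s1, s2, s3, s4, s6, s11, s15}

Start with {s6}.
From s6 via ε: add s15.
From s15 via ε: add s1, s3, s11.
From s3 via ε: add s2.
From s2 via ε: add s4.
No new states can be added; the closed set is {s1, s2, s3, s4, s6, s11, s15}.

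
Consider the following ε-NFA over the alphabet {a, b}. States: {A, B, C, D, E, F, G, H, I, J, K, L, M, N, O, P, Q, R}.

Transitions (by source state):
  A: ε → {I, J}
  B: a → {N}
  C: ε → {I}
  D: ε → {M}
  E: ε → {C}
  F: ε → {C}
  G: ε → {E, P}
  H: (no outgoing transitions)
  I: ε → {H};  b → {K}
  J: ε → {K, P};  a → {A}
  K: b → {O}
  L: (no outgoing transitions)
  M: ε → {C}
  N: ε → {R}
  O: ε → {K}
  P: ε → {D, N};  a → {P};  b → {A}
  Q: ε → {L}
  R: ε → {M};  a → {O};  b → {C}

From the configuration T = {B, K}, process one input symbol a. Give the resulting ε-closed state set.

B on a → {N}.
No a-transition from K.
Union after reading a: {N}.
Now take the ε-closure:
From N via ε: add R.
From R via ε: add M.
From M via ε: add C.
From C via ε: add I.
From I via ε: add H.
No new states can be added; the closed set is {C, H, I, M, N, R}.

{C, H, I, M, N, R}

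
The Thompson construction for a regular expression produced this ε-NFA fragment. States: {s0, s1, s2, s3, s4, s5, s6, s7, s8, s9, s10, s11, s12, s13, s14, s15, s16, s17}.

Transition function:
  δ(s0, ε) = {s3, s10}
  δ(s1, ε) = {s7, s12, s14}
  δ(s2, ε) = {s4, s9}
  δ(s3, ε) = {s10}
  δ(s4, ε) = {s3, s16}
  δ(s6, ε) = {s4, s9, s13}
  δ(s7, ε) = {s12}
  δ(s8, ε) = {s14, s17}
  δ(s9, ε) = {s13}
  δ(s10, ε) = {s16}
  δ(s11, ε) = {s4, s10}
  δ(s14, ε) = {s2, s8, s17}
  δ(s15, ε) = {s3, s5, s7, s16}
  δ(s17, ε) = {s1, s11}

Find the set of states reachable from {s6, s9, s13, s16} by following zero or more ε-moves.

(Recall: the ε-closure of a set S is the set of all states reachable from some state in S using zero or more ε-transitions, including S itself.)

{s3, s4, s6, s9, s10, s13, s16}

Start with {s6, s9, s13, s16}.
From s6 via ε: add s4.
From s4 via ε: add s3.
From s3 via ε: add s10.
No new states can be added; the closed set is {s3, s4, s6, s9, s10, s13, s16}.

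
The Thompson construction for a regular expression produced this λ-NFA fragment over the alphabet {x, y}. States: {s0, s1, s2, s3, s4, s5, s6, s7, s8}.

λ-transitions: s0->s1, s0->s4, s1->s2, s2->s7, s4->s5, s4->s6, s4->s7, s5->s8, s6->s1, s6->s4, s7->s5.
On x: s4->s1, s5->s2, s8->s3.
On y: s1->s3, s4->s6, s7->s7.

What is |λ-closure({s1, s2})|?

5

Start with {s1, s2}.
From s2 via λ: add s7.
From s7 via λ: add s5.
From s5 via λ: add s8.
λ-closure = {s1, s2, s5, s7, s8}, which has 5 states.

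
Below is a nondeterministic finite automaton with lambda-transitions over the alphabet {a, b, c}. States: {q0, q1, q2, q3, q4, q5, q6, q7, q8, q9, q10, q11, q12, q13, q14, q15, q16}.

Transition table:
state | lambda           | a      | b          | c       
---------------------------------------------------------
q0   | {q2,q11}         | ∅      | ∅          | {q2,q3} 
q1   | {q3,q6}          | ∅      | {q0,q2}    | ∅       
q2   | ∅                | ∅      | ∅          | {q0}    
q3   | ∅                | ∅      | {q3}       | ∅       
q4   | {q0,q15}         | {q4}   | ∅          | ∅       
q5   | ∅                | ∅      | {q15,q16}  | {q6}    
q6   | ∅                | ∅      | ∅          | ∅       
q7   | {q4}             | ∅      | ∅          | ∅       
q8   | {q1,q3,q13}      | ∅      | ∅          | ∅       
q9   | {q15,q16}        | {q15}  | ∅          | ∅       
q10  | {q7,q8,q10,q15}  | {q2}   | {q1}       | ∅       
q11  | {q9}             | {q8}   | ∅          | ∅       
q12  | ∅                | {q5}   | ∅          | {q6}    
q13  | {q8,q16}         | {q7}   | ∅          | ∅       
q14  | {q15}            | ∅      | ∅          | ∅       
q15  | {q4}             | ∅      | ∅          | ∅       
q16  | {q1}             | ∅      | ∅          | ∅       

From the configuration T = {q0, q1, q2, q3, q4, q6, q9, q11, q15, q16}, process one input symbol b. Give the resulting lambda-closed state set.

{q0, q1, q2, q3, q4, q6, q9, q11, q15, q16}

q1 on b → {q0, q2}.
q3 on b → {q3}.
No b-transition from q0, q2, q4, q6, q9, q11, q15, q16.
Union after reading b: {q0, q2, q3}.
Now take the lambda-closure:
From q0 via lambda: add q11.
From q11 via lambda: add q9.
From q9 via lambda: add q15, q16.
From q15 via lambda: add q4.
From q16 via lambda: add q1.
From q1 via lambda: add q6.
No new states can be added; the closed set is {q0, q1, q2, q3, q4, q6, q9, q11, q15, q16}.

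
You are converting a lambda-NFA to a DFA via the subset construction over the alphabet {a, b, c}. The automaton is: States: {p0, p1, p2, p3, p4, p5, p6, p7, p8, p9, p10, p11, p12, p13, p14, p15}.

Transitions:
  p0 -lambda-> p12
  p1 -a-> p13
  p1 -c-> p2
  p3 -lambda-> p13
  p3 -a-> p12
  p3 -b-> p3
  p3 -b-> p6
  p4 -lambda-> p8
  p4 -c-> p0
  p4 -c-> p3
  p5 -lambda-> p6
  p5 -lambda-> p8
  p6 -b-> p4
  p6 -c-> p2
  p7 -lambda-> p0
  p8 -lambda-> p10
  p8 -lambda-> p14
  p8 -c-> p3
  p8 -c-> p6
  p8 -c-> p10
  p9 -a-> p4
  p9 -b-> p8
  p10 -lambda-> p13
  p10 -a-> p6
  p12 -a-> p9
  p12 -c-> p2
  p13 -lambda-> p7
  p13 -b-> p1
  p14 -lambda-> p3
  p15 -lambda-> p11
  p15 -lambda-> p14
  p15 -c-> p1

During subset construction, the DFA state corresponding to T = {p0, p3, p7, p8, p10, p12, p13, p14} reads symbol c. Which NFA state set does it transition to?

p8 on c → {p3, p6, p10}.
p12 on c → {p2}.
No c-transition from p0, p3, p7, p10, p13, p14.
Union after reading c: {p2, p3, p6, p10}.
Now take the lambda-closure:
From p3 via lambda: add p13.
From p13 via lambda: add p7.
From p7 via lambda: add p0.
From p0 via lambda: add p12.
No new states can be added; the closed set is {p0, p2, p3, p6, p7, p10, p12, p13}.

{p0, p2, p3, p6, p7, p10, p12, p13}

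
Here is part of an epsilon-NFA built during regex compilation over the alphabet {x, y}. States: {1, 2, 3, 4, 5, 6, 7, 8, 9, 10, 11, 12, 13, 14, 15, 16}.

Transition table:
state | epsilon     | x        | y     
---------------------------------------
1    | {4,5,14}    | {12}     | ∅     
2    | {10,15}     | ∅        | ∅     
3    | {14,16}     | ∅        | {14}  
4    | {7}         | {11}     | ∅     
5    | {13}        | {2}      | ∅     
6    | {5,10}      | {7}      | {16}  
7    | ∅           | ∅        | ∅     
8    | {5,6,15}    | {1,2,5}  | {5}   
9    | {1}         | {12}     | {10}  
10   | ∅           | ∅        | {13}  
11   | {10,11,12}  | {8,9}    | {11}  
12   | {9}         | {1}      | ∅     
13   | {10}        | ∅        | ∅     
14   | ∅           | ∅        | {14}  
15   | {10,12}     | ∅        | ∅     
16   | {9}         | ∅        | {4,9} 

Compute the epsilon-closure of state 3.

Start with {3}.
From 3 via epsilon: add 14, 16.
From 16 via epsilon: add 9.
From 9 via epsilon: add 1.
From 1 via epsilon: add 4, 5.
From 4 via epsilon: add 7.
From 5 via epsilon: add 13.
From 13 via epsilon: add 10.
No new states can be added; the closed set is {1, 3, 4, 5, 7, 9, 10, 13, 14, 16}.

{1, 3, 4, 5, 7, 9, 10, 13, 14, 16}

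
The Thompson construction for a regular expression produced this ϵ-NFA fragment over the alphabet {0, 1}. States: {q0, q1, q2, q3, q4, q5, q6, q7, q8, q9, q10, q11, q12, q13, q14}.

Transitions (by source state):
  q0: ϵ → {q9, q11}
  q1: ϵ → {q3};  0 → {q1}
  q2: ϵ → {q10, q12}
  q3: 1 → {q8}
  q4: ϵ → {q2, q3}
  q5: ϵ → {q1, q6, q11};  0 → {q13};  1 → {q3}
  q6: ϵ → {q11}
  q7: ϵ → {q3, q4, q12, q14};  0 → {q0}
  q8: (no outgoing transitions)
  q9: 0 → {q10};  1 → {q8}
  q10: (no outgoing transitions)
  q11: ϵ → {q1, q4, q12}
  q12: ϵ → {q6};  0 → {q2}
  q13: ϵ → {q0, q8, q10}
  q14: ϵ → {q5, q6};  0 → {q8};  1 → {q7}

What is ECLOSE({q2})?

{q1, q2, q3, q4, q6, q10, q11, q12}

Start with {q2}.
From q2 via ϵ: add q10, q12.
From q12 via ϵ: add q6.
From q6 via ϵ: add q11.
From q11 via ϵ: add q1, q4.
From q1 via ϵ: add q3.
No new states can be added; the closed set is {q1, q2, q3, q4, q6, q10, q11, q12}.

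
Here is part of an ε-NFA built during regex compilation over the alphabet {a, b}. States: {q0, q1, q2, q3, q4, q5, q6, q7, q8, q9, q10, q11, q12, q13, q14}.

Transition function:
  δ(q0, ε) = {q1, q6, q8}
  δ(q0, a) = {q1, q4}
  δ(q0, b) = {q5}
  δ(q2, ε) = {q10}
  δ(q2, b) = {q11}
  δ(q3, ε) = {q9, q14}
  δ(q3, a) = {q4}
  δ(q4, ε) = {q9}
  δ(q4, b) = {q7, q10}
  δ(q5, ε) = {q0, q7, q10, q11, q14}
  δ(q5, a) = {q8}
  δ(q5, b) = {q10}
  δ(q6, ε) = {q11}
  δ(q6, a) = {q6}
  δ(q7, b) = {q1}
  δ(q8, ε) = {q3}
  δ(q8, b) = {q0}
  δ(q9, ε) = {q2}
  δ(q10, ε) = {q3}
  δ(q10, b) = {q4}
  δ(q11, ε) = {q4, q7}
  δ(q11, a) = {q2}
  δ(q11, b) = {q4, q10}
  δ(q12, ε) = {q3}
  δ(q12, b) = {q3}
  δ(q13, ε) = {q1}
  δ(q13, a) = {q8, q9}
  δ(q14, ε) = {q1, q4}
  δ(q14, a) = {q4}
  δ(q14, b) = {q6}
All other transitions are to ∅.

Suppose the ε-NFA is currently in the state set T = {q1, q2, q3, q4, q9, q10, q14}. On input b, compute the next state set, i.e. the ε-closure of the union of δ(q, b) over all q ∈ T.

q2 on b → {q11}.
q4 on b → {q7, q10}.
q10 on b → {q4}.
q14 on b → {q6}.
No b-transition from q1, q3, q9.
Union after reading b: {q4, q6, q7, q10, q11}.
Now take the ε-closure:
From q4 via ε: add q9.
From q10 via ε: add q3.
From q3 via ε: add q14.
From q9 via ε: add q2.
From q14 via ε: add q1.
No new states can be added; the closed set is {q1, q2, q3, q4, q6, q7, q9, q10, q11, q14}.

{q1, q2, q3, q4, q6, q7, q9, q10, q11, q14}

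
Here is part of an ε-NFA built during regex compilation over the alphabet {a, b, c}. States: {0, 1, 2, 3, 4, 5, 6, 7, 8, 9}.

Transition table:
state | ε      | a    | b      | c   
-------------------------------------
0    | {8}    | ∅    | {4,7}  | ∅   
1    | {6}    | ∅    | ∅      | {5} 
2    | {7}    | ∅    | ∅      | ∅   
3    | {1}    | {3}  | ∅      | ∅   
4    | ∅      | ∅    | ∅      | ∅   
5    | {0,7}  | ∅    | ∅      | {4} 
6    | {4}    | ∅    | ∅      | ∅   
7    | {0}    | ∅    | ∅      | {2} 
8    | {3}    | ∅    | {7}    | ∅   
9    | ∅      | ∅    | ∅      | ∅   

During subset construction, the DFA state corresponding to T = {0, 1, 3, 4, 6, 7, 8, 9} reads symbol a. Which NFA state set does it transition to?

3 on a → {3}.
No a-transition from 0, 1, 4, 6, 7, 8, 9.
Union after reading a: {3}.
Now take the ε-closure:
From 3 via ε: add 1.
From 1 via ε: add 6.
From 6 via ε: add 4.
No new states can be added; the closed set is {1, 3, 4, 6}.

{1, 3, 4, 6}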